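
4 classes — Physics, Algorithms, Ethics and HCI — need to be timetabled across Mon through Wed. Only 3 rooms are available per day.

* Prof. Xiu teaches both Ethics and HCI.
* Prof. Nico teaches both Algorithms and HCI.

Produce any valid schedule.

Ethics in Mon, Algorithms in Mon, Physics in Mon, HCI in Tue

Checking: Ethics(Mon) != HCI(Tue); Algorithms(Mon) != HCI(Tue); max 3 per day (cap 3).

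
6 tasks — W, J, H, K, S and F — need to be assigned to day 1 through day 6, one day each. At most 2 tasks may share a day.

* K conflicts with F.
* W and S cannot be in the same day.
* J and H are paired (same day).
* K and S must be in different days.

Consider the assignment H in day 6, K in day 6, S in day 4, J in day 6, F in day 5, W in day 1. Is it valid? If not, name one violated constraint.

No. At most 2 tasks may share a day is not satisfied.

J and H are paired (same day) — holds.
At most 2 tasks may share a day — violated.
K and S must be in different days — holds.
K conflicts with F — holds.
W and S cannot be in the same day — holds.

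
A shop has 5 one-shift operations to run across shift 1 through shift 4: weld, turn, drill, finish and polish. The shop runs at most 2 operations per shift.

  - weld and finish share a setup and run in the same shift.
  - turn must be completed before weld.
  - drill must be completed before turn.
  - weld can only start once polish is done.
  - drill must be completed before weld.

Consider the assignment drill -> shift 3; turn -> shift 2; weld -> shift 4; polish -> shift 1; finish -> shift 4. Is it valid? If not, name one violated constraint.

No — it violates: drill must be completed before turn

weld and finish share a setup and run in the same shift — holds.
drill must be completed before weld — holds.
drill must be completed before turn — violated.
The shop runs at most 2 operations per shift — holds.
weld can only start once polish is done — holds.
turn must be completed before weld — holds.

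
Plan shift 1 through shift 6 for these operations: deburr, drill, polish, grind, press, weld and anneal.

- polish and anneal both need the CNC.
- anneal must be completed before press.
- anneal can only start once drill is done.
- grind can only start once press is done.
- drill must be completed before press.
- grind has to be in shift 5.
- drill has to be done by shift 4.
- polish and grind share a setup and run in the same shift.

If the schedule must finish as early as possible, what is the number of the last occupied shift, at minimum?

shift 5

The precedence chain requires at least 4 distinct shifts.
grind can't be placed before shift 5, so the schedule must run through at least shift 5.
5 works (last occupied shift: shift 5): for example weld in shift 1, press in shift 3, deburr in shift 1, polish in shift 5, drill in shift 1, anneal in shift 2, grind in shift 5.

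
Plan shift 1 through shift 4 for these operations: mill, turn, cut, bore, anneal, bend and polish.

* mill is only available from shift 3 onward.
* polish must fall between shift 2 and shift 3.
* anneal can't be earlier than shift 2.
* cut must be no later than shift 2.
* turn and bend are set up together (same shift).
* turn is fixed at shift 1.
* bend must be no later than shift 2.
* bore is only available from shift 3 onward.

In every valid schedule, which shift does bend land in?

Bend's own window allows nothing later than shift 2; bend must be in the same shift as turn, which can't be after shift 1, so bend is at most shift 1.
So bend is pinned to shift 1.

shift 1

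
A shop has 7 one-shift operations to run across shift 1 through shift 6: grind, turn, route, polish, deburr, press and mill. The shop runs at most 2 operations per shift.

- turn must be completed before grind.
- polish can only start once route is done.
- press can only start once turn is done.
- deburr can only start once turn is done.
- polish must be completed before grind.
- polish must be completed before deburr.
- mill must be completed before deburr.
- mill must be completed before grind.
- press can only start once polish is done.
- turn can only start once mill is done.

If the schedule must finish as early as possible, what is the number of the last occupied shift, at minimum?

shift 4

The precedence chain requires at least 3 distinct shifts.
With at most 2 per shift and 7 operations, at least 4 shifts are needed.
4 works (last occupied shift: shift 4): for example press=shift 4, mill=shift 1, deburr=shift 3, route=shift 1, polish=shift 2, turn=shift 2, grind=shift 3.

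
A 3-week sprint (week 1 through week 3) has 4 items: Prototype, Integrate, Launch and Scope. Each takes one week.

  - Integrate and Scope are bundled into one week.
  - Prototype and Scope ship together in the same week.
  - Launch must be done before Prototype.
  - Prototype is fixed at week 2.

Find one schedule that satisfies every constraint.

Scope=week 2, Prototype=week 2, Integrate=week 2, Launch=week 1

Checking: Launch(week 1) before Prototype(week 2); Prototype = Scope = week 2; Integrate = Scope = week 2; Prototype=week 2 in [week 2,week 2].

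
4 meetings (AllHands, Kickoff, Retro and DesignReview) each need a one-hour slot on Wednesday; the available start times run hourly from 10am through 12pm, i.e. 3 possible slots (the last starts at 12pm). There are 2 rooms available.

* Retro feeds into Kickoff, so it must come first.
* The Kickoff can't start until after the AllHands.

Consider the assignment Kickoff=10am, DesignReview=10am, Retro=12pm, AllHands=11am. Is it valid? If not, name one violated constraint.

Retro feeds into Kickoff, so it must come first — violated.
There are 2 rooms available — holds.
The Kickoff can't start until after the AllHands — violated.

Invalid. Retro feeds into Kickoff, so it must come first.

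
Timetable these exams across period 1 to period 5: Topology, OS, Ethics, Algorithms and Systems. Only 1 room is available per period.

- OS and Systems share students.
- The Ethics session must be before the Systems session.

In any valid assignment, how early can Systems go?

Precedence pushes Systems to at least period 2.
Systems at period 2 is achievable: Ethics in period 1; Systems in period 2; Topology in period 3; Algorithms in period 5; OS in period 4.

period 2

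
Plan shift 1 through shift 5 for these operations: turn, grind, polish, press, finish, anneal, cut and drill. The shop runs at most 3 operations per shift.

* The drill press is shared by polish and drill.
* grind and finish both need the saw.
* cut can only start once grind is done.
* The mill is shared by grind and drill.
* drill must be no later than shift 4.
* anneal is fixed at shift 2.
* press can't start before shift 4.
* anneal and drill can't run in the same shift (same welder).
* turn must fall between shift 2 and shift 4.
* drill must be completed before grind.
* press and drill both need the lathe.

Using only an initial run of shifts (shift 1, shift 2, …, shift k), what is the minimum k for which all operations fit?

The precedence chain requires at least 3 distinct shifts.
With at most 3 per shift and 8 operations, at least 3 shifts are needed.
press can't be placed before shift 4, so the schedule must run through at least shift 4.
4 works (last occupied shift: shift 4): for example anneal -> shift 2; polish -> shift 3; grind -> shift 2; cut -> shift 3; turn -> shift 2; finish -> shift 1; drill -> shift 1; press -> shift 4.

4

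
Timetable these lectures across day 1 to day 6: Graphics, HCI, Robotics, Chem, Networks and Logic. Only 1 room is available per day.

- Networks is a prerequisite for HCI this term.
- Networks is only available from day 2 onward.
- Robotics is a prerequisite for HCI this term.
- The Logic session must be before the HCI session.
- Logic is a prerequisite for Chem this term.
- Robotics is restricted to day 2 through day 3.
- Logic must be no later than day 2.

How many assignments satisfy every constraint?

Splitting on HCI: it can be day 4 (4), day 5 (9), day 6 (14). Listing each branch's schedules as (Graphics, Robotics, Chem, Networks, Logic) by day number:
HCI=day 4: (5,2,6,3,1) (5,3,6,2,1) (6,2,5,3,1) (6,3,5,2,1) — 4.
HCI=day 5: (1,3,6,4,2) (2,3,6,4,1) (3,2,6,4,1) (4,2,6,3,1) (4,3,6,2,1) (6,2,3,4,1) (6,2,4,3,1) (6,3,2,4,1) (6,3,4,2,1) — 9.
HCI=day 6: (1,3,4,5,2) (1,3,5,4,2) (2,3,4,5,1) (2,3,5,4,1) (3,2,4,5,1) (3,2,5,4,1) (4,2,3,5,1) (4,2,5,3,1) (4,3,2,5,1) (4,3,5,2,1) (5,2,3,4,1) (5,2,4,3,1) (5,3,2,4,1) (5,3,4,2,1) — 14.
Summing: 4 + 9 + 14 = 27.

27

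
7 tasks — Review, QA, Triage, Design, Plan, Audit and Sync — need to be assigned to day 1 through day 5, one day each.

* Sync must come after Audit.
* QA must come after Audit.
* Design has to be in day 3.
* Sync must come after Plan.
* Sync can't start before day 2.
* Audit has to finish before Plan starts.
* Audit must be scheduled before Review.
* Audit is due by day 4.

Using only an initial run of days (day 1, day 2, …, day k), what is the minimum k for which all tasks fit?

The precedence chain requires at least 3 distinct days.
3 works (last occupied day: day 3): for example Plan=day 2, Review=day 2, Audit=day 1, QA=day 2, Design=day 3, Triage=day 1, Sync=day 3.

3 days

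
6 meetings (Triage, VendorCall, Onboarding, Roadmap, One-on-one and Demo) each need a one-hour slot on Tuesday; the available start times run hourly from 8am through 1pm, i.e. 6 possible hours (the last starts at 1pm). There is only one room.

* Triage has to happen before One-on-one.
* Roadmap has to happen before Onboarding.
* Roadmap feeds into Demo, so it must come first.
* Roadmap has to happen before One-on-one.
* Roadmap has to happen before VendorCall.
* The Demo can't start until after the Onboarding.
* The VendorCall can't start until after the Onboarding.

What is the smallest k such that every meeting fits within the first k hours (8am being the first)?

The precedence chain requires at least 3 distinct hours.
With at most 1 per hour and 6 meetings, at least 6 hours are needed.
6 works (last occupied hour: 1pm): for example Roadmap=8am, One-on-one=12pm, Demo=1pm, VendorCall=10am, Triage=11am, Onboarding=9am.

6 hours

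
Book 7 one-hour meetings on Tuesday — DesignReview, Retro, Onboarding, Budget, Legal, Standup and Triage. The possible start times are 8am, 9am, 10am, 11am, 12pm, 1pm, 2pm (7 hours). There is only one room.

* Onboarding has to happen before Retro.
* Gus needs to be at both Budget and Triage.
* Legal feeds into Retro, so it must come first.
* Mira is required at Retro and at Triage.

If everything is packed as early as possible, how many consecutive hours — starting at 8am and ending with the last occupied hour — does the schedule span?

7 hours

The precedence chain requires at least 2 distinct hours.
With at most 1 per hour and 7 meetings, at least 7 hours are needed.
7 works (last occupied hour: 2pm): for example Triage=2pm; Legal=9am; Budget=12pm; DesignReview=11am; Retro=10am; Standup=1pm; Onboarding=8am.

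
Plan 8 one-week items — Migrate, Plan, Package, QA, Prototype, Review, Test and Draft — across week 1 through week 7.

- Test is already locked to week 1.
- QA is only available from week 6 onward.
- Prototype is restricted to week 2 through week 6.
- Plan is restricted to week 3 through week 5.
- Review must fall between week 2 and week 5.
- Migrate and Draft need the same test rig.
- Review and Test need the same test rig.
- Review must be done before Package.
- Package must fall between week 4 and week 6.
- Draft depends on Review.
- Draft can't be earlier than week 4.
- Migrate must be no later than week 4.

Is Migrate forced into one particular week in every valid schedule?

Migrate can be week 1 (e.g. Review in week 2, Test in week 1, Migrate in week 1, Prototype in week 2, Plan in week 3, Package in week 4, QA in week 6, Draft in week 4) or week 2 (e.g. Test in week 1, Review in week 2, Migrate in week 2, Draft in week 4, Prototype in week 2, QA in week 6, Plan in week 3, Package in week 4).

No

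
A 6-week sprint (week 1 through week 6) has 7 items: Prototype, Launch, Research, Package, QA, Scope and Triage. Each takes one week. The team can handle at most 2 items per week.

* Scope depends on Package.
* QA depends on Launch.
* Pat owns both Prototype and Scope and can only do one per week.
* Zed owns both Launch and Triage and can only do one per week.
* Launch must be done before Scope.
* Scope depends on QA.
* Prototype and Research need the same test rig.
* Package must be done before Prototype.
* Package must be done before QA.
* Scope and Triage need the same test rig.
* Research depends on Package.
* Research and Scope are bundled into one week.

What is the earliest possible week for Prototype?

week 2

Precedence pushes Prototype to at least week 2.
Prototype at week 2 is achievable: QA=week 2, Package=week 1, Launch=week 1, Triage=week 4, Prototype=week 2, Research=week 3, Scope=week 3.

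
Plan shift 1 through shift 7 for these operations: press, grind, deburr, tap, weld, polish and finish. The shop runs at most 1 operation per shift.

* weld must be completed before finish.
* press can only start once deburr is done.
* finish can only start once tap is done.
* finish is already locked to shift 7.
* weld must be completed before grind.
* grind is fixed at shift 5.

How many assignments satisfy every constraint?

48

Splitting on press: it can be shift 2 (4), shift 3 (8), shift 4 (12), shift 6 (24). Listing each branch's schedules as (grind, deburr, tap, weld, polish, finish) by shift number:
press=shift 2: (5,1,3,4,6,7) (5,1,4,3,6,7) (5,1,6,3,4,7) (5,1,6,4,3,7) — 4.
press=shift 3: (5,1,2,4,6,7) (5,1,4,2,6,7) (5,1,6,2,4,7) (5,1,6,4,2,7) (5,2,1,4,6,7) (5,2,4,1,6,7) (5,2,6,1,4,7) (5,2,6,4,1,7) — 8.
press=shift 4: (5,1,2,3,6,7) (5,1,3,2,6,7) (5,1,6,2,3,7) (5,1,6,3,2,7) (5,2,1,3,6,7) (5,2,3,1,6,7) (5,2,6,1,3,7) (5,2,6,3,1,7) (5,3,1,2,6,7) (5,3,2,1,6,7) (5,3,6,1,2,7) (5,3,6,2,1,7) — 12.
press=shift 6: (5,1,2,3,4,7) (5,1,2,4,3,7) (5,1,3,2,4,7) (5,1,3,4,2,7) (5,1,4,2,3,7) (5,1,4,3,2,7) (5,2,1,3,4,7) (5,2,1,4,3,7) (5,2,3,1,4,7) (5,2,3,4,1,7) (5,2,4,1,3,7) (5,2,4,3,1,7) (5,3,1,2,4,7) (5,3,1,4,2,7) (5,3,2,1,4,7) (5,3,2,4,1,7) (5,3,4,1,2,7) (5,3,4,2,1,7) (5,4,1,2,3,7) (5,4,1,3,2,7) (5,4,2,1,3,7) (5,4,2,3,1,7) (5,4,3,1,2,7) (5,4,3,2,1,7) — 24.
Summing: 4 + 8 + 12 + 24 = 48.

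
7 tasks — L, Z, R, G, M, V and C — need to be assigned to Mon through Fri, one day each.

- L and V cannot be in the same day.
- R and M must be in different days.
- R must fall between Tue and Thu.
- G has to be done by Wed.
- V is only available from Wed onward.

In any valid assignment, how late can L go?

L at Fri is achievable: C=Mon, G=Mon, V=Wed, M=Mon, L=Fri, Z=Mon, R=Tue.

Fri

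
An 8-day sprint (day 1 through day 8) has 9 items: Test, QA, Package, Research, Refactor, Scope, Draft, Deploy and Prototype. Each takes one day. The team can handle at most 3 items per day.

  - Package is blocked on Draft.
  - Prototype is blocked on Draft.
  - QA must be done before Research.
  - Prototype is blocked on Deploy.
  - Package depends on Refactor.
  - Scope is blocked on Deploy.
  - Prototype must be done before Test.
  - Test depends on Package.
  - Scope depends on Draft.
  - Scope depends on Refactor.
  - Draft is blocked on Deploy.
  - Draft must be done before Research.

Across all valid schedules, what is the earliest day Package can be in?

Precedence pushes Package to at least day 3; downstream work caps Package at day 7.
Package at day 3 is achievable: Research in day 4; Scope in day 3; Draft in day 2; Deploy in day 1; Package in day 3; QA in day 1; Prototype in day 3; Test in day 4; Refactor in day 1.

day 3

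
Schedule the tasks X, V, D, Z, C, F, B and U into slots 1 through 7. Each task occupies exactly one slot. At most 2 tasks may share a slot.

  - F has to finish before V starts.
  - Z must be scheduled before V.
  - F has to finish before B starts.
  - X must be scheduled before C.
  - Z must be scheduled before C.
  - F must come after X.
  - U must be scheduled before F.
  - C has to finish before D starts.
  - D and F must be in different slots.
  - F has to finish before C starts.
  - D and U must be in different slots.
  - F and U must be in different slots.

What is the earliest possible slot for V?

3

Precedence pushes V to at least 3.
V at 3 is achievable: U -> 1, V -> 3, B -> 4, D -> 4, F -> 2, C -> 3, Z -> 2, X -> 1.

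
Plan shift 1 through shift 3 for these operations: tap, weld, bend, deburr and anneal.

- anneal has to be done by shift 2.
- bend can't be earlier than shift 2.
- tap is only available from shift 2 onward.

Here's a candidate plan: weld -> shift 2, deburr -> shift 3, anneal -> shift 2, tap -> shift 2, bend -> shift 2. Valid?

Valid

anneal has to be done by shift 2 — holds.
tap is only available from shift 2 onward — holds.
bend can't be earlier than shift 2 — holds.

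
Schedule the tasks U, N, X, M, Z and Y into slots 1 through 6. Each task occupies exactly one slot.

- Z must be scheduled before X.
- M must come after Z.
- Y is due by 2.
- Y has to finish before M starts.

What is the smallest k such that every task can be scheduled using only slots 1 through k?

The precedence chain requires at least 2 distinct slots.
2 works (last occupied slot: 2): for example Y=1, N=1, M=2, U=1, X=2, Z=1.

2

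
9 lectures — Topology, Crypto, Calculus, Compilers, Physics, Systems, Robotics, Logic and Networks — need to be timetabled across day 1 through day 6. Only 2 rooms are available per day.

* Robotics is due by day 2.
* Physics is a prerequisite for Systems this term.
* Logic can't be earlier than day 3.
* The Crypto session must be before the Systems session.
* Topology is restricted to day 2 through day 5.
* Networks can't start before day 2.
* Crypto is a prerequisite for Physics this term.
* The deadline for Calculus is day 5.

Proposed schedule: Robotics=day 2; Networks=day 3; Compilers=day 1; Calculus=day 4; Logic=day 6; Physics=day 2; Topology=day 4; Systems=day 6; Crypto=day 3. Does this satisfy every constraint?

Invalid. Crypto is a prerequisite for Physics this term.

Logic can't be earlier than day 3 — holds.
Robotics is due by day 2 — holds.
Crypto is a prerequisite for Physics this term — violated.
Networks can't start before day 2 — holds.
Only 2 rooms are available per day — holds.
Topology is restricted to day 2 through day 5 — holds.
The deadline for Calculus is day 5 — holds.
The Crypto session must be before the Systems session — holds.
Physics is a prerequisite for Systems this term — holds.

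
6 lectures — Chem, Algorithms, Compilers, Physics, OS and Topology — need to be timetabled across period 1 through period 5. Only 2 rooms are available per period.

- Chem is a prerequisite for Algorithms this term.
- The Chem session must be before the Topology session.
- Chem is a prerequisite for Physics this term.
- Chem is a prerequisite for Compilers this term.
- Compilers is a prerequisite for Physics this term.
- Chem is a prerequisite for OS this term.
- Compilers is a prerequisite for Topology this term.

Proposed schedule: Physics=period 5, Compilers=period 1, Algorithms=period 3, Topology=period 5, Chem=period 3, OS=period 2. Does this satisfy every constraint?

Chem is a prerequisite for Physics this term — holds.
Compilers is a prerequisite for Topology this term — holds.
The Chem session must be before the Topology session — holds.
Chem is a prerequisite for Compilers this term — violated.
Chem is a prerequisite for Algorithms this term — violated.
Compilers is a prerequisite for Physics this term — holds.
Chem is a prerequisite for OS this term — violated.
Only 2 rooms are available per period — holds.

No. Chem is a prerequisite for Compilers this term is not satisfied.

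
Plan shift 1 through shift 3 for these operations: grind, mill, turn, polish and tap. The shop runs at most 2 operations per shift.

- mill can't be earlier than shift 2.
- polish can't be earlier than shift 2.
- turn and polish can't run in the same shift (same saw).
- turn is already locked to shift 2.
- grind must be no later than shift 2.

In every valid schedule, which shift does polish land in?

shift 3

polish's window is shift 2–shift 3.
turn is fixed at shift 2, and polish can't share a shift with turn.
So polish must be shift 3.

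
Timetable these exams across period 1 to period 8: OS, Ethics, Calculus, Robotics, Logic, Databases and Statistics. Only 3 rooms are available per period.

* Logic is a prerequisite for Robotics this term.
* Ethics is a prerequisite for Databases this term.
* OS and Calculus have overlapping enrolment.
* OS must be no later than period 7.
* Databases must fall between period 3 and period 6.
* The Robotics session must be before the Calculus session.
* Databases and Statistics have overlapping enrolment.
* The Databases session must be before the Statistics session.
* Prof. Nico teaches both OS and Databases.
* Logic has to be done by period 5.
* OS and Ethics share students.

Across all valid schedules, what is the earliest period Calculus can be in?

period 3

Precedence pushes Calculus to at least period 3.
Calculus at period 3 is achievable: Ethics=period 2; Databases=period 3; Statistics=period 4; Robotics=period 2; OS=period 1; Calculus=period 3; Logic=period 1.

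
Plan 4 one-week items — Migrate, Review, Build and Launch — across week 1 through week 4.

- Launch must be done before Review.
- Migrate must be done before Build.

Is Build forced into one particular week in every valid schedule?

Build can be week 2 (e.g. Migrate in week 1, Launch in week 1, Review in week 2, Build in week 2) or week 3 (e.g. Migrate=week 1; Build=week 3; Launch=week 1; Review=week 2).

No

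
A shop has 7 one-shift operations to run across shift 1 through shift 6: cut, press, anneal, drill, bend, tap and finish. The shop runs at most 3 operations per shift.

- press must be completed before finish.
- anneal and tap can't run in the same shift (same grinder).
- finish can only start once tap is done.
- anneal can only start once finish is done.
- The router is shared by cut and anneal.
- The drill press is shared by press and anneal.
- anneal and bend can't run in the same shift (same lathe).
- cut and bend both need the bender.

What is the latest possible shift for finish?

shift 5

Precedence pushes finish to at least shift 2; downstream work caps finish at shift 5.
finish at shift 5 is achievable: drill -> shift 2, cut -> shift 1, finish -> shift 5, bend -> shift 2, press -> shift 1, anneal -> shift 6, tap -> shift 1.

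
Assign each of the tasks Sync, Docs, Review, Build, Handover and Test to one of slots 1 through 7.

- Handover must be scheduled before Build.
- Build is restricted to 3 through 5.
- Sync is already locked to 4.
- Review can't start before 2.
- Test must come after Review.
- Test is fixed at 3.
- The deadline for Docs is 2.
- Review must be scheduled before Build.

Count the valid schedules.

Splitting on Docs: it can be 1 (9), 2 (9). Listing each branch's schedules as (Sync, Review, Build, Handover, Test):
Docs=1: (4,2,3,1,3) (4,2,3,2,3) (4,2,4,1,3) (4,2,4,2,3) (4,2,4,3,3) (4,2,5,1,3) (4,2,5,2,3) (4,2,5,3,3) (4,2,5,4,3) — 9.
Docs=2: (4,2,3,1,3) (4,2,3,2,3) (4,2,4,1,3) (4,2,4,2,3) (4,2,4,3,3) (4,2,5,1,3) (4,2,5,2,3) (4,2,5,3,3) (4,2,5,4,3) — 9.
Summing: 9 + 9 = 18.

18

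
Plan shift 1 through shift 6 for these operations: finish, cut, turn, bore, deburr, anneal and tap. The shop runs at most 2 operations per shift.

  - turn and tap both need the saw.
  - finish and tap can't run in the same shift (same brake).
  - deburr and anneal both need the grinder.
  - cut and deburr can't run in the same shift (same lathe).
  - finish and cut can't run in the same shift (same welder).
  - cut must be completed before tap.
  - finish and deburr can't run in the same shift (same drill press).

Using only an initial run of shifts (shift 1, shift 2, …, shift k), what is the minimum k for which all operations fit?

4

The precedence chain requires at least 2 distinct shifts.
With at most 2 per shift and 7 operations, at least 4 shifts are needed.
4 works (last occupied shift: shift 4): for example deburr in shift 4; bore in shift 2; tap in shift 2; anneal in shift 3; finish in shift 3; cut in shift 1; turn in shift 1.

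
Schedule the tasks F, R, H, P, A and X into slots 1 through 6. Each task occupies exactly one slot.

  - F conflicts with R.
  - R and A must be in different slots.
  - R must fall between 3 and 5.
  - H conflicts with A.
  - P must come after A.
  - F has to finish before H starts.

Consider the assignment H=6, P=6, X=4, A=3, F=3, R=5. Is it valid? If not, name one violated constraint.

Yes

F has to finish before H starts — holds.
R and A must be in different slots — holds.
R must fall between 3 and 5 — holds.
H conflicts with A — holds.
P must come after A — holds.
F conflicts with R — holds.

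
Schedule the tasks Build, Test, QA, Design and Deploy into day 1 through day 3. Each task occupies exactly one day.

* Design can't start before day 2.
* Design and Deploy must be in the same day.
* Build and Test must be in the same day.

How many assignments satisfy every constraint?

18

Splitting on Build: it can be day 1 (6), day 2 (6), day 3 (6). Listing each branch's schedules as (Test, QA, Design, Deploy) by day number:
Build=day 1: (1,1,2,2) (1,1,3,3) (1,2,2,2) (1,2,3,3) (1,3,2,2) (1,3,3,3) — 6.
Build=day 2: (2,1,2,2) (2,1,3,3) (2,2,2,2) (2,2,3,3) (2,3,2,2) (2,3,3,3) — 6.
Build=day 3: (3,1,2,2) (3,1,3,3) (3,2,2,2) (3,2,3,3) (3,3,2,2) (3,3,3,3) — 6.
Summing: 6 + 6 + 6 = 18.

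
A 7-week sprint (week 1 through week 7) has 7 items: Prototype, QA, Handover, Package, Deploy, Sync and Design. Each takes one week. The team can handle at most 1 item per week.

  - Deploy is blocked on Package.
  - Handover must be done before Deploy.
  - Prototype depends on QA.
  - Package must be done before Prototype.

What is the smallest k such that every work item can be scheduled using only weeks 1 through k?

7

The precedence chain requires at least 2 distinct weeks.
With at most 1 per week and 7 work items, at least 7 weeks are needed.
7 works (last occupied week: week 7): for example Handover=week 4; Sync=week 6; Prototype=week 3; Package=week 1; QA=week 2; Design=week 7; Deploy=week 5.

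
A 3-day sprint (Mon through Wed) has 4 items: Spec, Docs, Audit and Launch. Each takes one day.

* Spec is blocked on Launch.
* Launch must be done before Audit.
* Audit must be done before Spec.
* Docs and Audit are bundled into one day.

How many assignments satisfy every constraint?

1

Enumerating: Audit -> Tue, Spec -> Wed, Launch -> Mon, Docs -> Tue.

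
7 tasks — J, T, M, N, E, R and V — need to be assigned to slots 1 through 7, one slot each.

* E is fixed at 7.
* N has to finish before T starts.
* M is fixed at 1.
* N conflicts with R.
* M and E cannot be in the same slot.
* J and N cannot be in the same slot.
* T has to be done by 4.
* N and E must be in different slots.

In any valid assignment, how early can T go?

2

Precedence pushes T to at least 2; T's own window allows nothing later than 4.
T at 2 is achievable: T in 2; E in 7; M in 1; V in 1; R in 2; N in 1; J in 2.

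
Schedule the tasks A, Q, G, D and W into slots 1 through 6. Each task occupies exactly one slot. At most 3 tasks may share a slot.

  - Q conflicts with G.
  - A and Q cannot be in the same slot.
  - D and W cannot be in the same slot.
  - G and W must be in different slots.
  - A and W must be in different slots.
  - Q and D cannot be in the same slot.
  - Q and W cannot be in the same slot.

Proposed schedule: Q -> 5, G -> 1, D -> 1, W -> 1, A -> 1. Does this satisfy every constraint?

Q conflicts with G — holds.
D and W cannot be in the same slot — violated.
G and W must be in different slots — violated.
A and Q cannot be in the same slot — holds.
Q and D cannot be in the same slot — holds.
Q and W cannot be in the same slot — holds.
At most 3 tasks may share a slot — violated.
A and W must be in different slots — violated.

No. A and W must be in different slots is not satisfied.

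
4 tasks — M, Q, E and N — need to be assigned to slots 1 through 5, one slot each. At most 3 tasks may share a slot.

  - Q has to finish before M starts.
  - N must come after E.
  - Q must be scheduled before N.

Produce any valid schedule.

M -> 2, E -> 1, Q -> 1, N -> 2

Checking: Q(1) before N(2); Q(1) before M(2); E(1) before N(2); max 2 per slot (cap 3).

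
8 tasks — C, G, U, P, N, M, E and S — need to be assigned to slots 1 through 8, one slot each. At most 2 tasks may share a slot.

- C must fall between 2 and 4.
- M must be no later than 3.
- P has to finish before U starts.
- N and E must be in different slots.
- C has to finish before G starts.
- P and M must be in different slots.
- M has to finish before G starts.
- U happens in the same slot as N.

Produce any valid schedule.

U -> 4, E -> 1, P -> 2, M -> 1, N -> 4, C -> 2, G -> 3, S -> 3

Checking: P(2) before U(4); M(1) before G(3); C(2) before G(3); P(2) != M(1); N(4) != E(1); U = N = 4; C=2 in [2,4]; M=1 in [1,3]; max 2 per slot (cap 2).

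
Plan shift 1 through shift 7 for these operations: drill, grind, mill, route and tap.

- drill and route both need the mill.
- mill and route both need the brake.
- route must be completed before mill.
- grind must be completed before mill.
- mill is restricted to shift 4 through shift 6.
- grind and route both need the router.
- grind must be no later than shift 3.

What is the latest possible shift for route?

shift 5

Downstream work caps route at shift 5.
route at shift 5 is achievable: tap -> shift 1, drill -> shift 1, mill -> shift 6, grind -> shift 1, route -> shift 5.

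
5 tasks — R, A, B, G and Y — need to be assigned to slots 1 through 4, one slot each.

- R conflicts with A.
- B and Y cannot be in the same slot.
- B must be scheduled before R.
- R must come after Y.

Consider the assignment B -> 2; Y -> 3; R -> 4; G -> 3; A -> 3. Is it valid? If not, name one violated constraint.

Yes, all constraints hold

R conflicts with A — holds.
R must come after Y — holds.
B and Y cannot be in the same slot — holds.
B must be scheduled before R — holds.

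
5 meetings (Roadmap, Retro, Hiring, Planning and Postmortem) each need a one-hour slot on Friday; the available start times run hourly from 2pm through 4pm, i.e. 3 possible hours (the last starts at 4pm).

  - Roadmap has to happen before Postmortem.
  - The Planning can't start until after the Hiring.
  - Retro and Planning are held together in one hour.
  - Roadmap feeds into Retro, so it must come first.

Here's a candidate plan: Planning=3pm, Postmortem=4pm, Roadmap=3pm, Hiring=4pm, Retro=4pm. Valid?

The Planning can't start until after the Hiring — violated.
Retro and Planning are held together in one hour — violated.
Roadmap has to happen before Postmortem — holds.
Roadmap feeds into Retro, so it must come first — holds.

Invalid. The Planning can't start until after the Hiring.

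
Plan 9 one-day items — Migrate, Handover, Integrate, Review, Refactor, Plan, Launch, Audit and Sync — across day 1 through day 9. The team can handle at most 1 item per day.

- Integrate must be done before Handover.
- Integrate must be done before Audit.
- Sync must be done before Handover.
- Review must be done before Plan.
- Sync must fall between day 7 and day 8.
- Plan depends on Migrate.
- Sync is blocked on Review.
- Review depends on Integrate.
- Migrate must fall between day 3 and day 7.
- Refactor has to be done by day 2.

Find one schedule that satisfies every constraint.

Review in day 4; Integrate in day 2; Migrate in day 3; Launch in day 9; Handover in day 8; Sync in day 7; Refactor in day 1; Audit in day 6; Plan in day 5

Checking: Sync(day 7) before Handover(day 8); Integrate(day 2) before Audit(day 6); Integrate(day 2) before Review(day 4); Review(day 4) before Sync(day 7); Review(day 4) before Plan(day 5); Integrate(day 2) before Handover(day 8); Migrate(day 3) before Plan(day 5); Refactor=day 1 in [day 1,day 2]; Migrate=day 3 in [day 3,day 7]; Sync=day 7 in [day 7,day 8]; max 1 per day (cap 1).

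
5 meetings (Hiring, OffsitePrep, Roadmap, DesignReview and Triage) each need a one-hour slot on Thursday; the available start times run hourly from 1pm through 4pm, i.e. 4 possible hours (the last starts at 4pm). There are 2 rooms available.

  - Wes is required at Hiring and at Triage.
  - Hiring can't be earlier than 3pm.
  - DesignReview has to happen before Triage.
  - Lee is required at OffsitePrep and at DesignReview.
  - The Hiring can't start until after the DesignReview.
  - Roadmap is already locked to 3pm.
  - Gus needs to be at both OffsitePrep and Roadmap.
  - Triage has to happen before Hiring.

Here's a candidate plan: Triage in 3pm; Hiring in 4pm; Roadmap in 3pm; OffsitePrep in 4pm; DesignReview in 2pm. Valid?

Yes

Lee is required at OffsitePrep and at DesignReview — holds.
Wes is required at Hiring and at Triage — holds.
Triage has to happen before Hiring — holds.
DesignReview has to happen before Triage — holds.
Roadmap is already locked to 3pm — holds.
Hiring can't be earlier than 3pm — holds.
There are 2 rooms available — holds.
The Hiring can't start until after the DesignReview — holds.
Gus needs to be at both OffsitePrep and Roadmap — holds.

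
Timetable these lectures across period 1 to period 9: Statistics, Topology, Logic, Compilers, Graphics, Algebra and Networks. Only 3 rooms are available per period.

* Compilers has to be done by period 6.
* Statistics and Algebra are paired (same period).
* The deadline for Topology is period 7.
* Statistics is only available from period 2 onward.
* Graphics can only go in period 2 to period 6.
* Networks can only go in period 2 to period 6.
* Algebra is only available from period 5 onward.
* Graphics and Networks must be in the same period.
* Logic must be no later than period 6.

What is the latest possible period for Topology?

period 7

Topology's own window allows nothing later than period 7.
Topology at period 7 is achievable: Graphics=period 2; Algebra=period 5; Statistics=period 5; Logic=period 1; Topology=period 7; Networks=period 2; Compilers=period 1.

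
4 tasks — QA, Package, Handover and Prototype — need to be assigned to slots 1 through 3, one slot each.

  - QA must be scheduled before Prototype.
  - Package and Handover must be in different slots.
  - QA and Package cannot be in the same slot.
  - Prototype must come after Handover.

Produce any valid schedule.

Prototype=2, Package=2, QA=1, Handover=1

Checking: Handover(1) before Prototype(2); QA(1) before Prototype(2); Package(2) != Handover(1); QA(1) != Package(2).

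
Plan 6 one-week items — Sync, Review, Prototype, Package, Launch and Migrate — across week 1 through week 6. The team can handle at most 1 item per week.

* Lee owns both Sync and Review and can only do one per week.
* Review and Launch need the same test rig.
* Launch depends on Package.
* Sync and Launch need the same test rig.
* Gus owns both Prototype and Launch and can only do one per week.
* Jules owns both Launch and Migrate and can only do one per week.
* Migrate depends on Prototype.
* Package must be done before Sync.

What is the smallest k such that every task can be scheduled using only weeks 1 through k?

The precedence chain requires at least 2 distinct weeks.
With at most 1 per week and 6 tasks, at least 6 weeks are needed.
6 works (last occupied week: week 6): for example Package=week 1; Launch=week 4; Sync=week 2; Prototype=week 3; Review=week 6; Migrate=week 5.

6 weeks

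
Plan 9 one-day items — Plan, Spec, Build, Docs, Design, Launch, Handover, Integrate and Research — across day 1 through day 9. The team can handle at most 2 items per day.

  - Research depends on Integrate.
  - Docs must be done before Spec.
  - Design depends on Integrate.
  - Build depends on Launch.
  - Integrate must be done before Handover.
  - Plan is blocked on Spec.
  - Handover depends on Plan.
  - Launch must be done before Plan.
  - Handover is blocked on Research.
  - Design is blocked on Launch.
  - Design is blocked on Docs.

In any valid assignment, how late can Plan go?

day 8

Precedence pushes Plan to at least day 3; downstream work caps Plan at day 8.
Plan at day 8 is achievable: Research=day 2, Handover=day 9, Integrate=day 1, Spec=day 3, Design=day 3, Plan=day 8, Launch=day 1, Build=day 4, Docs=day 2.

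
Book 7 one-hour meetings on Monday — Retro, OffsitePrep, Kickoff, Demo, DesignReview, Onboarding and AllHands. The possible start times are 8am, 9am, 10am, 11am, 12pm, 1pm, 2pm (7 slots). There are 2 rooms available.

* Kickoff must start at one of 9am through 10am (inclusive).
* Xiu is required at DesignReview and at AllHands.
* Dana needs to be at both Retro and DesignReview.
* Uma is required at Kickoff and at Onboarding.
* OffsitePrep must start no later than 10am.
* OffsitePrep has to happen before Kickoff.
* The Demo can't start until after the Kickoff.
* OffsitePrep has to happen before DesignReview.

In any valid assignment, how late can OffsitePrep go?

OffsitePrep's own window allows nothing later than 10am; downstream work caps OffsitePrep at 9am.
OffsitePrep at 9am is achievable: Demo=11am; Retro=8am; Onboarding=8am; OffsitePrep=9am; DesignReview=10am; AllHands=9am; Kickoff=10am.

9am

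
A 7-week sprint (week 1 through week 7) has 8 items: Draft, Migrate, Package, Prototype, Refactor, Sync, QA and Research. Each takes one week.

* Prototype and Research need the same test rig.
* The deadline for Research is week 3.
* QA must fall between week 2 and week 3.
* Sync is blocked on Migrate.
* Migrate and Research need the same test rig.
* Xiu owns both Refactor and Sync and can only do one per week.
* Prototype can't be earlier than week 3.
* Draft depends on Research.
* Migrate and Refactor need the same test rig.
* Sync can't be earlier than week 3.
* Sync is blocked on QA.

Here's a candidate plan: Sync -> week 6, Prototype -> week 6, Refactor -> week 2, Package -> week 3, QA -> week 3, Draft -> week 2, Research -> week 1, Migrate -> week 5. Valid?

Sync can't be earlier than week 3 — holds.
Sync is blocked on Migrate — holds.
Xiu owns both Refactor and Sync and can only do one per week — holds.
Migrate and Research need the same test rig — holds.
QA must fall between week 2 and week 3 — holds.
Migrate and Refactor need the same test rig — holds.
Sync is blocked on QA — holds.
Prototype and Research need the same test rig — holds.
Prototype can't be earlier than week 3 — holds.
Draft depends on Research — holds.
The deadline for Research is week 3 — holds.

Valid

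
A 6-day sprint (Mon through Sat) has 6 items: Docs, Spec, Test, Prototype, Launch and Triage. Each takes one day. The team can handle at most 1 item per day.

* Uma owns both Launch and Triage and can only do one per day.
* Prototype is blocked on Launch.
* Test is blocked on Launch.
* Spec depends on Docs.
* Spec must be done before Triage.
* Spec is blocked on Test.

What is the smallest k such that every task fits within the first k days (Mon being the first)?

6 days

The precedence chain requires at least 4 distinct days.
With at most 1 per day and 6 tasks, at least 6 days are needed.
6 works (last occupied day: Sat): for example Triage=Sat, Docs=Wed, Test=Tue, Prototype=Fri, Launch=Mon, Spec=Thu.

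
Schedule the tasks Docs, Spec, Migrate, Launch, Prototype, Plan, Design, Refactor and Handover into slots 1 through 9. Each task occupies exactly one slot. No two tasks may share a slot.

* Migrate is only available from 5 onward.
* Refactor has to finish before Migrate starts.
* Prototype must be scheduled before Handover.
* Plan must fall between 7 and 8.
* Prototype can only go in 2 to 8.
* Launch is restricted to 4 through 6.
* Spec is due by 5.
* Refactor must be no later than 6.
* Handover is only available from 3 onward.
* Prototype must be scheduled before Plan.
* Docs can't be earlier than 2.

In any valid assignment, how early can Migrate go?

5

Migrate is available from 5.
Migrate at 5 is achievable: Migrate in 5, Design in 9, Prototype in 3, Launch in 4, Spec in 1, Plan in 7, Handover in 6, Refactor in 2, Docs in 8.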